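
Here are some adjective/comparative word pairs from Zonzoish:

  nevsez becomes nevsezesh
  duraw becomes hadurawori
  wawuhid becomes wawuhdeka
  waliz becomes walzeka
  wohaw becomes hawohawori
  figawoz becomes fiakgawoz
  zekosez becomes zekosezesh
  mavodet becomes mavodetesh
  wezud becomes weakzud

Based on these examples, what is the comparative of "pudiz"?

pudzeka

"pudiz" has last vowel 'i'. The stems whose last vowel is 'i' (wawuhid → wawuhdeka, waliz → walzeka) delete the last vowel and add -eka.
The other patterns: stems whose last vowel is 'a' add ha- … -ori around the stem; stems whose last vowel is 'e' add -esh; stems whose last vowel is 'o' or 'u' insert -ak- after the first vowel.
So pudiz → pudzeka.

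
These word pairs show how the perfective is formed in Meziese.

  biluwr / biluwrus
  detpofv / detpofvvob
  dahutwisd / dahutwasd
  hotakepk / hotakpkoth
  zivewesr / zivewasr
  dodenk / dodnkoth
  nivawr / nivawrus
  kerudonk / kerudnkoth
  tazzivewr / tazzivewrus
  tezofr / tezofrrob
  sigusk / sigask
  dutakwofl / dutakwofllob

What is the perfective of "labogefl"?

tezofr and tazzivewr both end in -r yet inflect differently (tezofrrob, tazzivewrus), so the final letter is not what conditions the rule; the second-to-last letter is.
"labogefl" has second-to-last letter 'f'. The stems whose second-to-last letter is 'f' (tezofr → tezofrrob, detpofv → detpofvvob, dutakwofl → dutakwofllob) double the final consonant and add -ob.
The other patterns: stems whose second-to-last letter is 'w' add -us; stems whose second-to-last letter is 's' change the last vowel to 'a'; stems whose second-to-last letter is 'n' or 'p' delete the last vowel and add -oth.
So labogefl → labogefllob.

labogefllob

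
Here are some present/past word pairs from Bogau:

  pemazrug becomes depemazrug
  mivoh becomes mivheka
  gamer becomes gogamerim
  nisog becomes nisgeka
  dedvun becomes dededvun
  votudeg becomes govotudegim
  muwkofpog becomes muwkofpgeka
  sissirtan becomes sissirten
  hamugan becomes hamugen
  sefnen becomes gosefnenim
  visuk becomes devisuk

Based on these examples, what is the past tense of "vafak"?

vafek

votudeg and nisog both end in -g yet inflect differently (govotudegim, nisgeka), so the final letter is not what conditions the rule; the last vowel is.
"vafak" has last vowel 'a'. The stems whose last vowel is 'a' (hamugan → hamugen, sissirtan → sissirten) change the last vowel to 'e'.
The other patterns: stems whose last vowel is 'e' add go- … -im around the stem; stems whose last vowel is 'o' delete the last vowel and add -eka; stems whose last vowel is 'u' add the prefix de-.
So vafak → vafek.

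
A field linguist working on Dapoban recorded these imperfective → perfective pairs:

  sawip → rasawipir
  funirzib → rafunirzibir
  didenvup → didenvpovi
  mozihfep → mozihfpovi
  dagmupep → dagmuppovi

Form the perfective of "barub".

barbovi

"barub" has last vowel 'u'. The one such stem in the data (didenvup → didenvpovi) deletes the last vowel and adds -ovi (as do mozihfep, dagmupep), so the same rule applies.
So barub → barbovi.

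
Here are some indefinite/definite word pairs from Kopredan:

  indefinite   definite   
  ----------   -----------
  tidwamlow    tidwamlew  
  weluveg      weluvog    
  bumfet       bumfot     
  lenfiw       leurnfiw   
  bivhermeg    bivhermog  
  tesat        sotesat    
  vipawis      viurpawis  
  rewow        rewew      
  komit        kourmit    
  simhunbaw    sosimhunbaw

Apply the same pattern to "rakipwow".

rakipwew

lenfiw and simhunbaw both end in -w yet inflect differently (leurnfiw, sosimhunbaw), so the final letter is not what conditions the rule; the last vowel is.
"rakipwow" has last vowel 'o'. The stems whose last vowel is 'o' (tidwamlow → tidwamlew, rewow → rewew) change the last vowel to 'e'.
The other patterns: stems whose last vowel is 'i' insert -ur- after the first vowel; stems whose last vowel is 'a' add the prefix so-; stems whose last vowel is 'e' change the last vowel to 'o'.
So rakipwow → rakipwew.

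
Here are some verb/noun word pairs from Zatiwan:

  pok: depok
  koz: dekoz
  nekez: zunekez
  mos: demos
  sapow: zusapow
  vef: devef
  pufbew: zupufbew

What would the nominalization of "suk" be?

desuk

nekez and koz both end in -z yet inflect differently (zunekez, dekoz), so the final letter is not what conditions the rule; the number of vowels is.
"suk" has 1 vowel. The stems with 1 vowel (koz → dekoz, vef → devef, mos → demos) add the prefix de-.
So suk → desuk.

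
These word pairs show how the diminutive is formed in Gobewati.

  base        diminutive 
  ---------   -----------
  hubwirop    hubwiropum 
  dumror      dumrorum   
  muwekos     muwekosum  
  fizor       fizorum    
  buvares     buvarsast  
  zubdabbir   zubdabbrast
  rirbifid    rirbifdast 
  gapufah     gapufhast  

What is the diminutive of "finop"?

finopum

"finop" has last vowel 'o'. The stems whose last vowel is 'o' (hubwirop → hubwiropum, dumror → dumrorum, muwekos → muwekosum) add -um.
The other pattern: stems whose last vowel is 'a', 'e' or 'i' delete the last vowel and add -ast.
So finop → finopum.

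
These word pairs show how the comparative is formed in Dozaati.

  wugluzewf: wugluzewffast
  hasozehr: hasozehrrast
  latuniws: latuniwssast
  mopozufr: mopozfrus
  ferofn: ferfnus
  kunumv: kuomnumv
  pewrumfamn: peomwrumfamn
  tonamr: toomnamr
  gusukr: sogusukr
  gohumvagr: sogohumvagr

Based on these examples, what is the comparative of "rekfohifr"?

rekfohfrus

hasozehr and mopozufr both end in -r yet inflect differently (hasozehrrast, mopozfrus), so the final letter is not what conditions the rule; the second-to-last letter is.
"rekfohifr" has second-to-last letter 'f'. The stems whose second-to-last letter is 'f' (mopozufr → mopozfrus, ferofn → ferfnus) delete the last vowel and add -us.
The other patterns: stems whose second-to-last letter is 'h' or 'w' double the final consonant and add -ast; stems whose second-to-last letter is 'm' insert -om- after the first vowel; stems whose second-to-last letter is 'g' or 'k' add the prefix so-.
So rekfohifr → rekfohfrus.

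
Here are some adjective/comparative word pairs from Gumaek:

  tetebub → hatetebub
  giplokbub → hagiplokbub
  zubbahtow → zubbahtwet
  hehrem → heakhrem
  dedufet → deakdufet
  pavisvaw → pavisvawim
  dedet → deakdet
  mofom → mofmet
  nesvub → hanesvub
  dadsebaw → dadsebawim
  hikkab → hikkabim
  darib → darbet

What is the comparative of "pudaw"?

"pudaw" has last vowel 'a'. The stems whose last vowel is 'a' (pavisvaw → pavisvawim, hikkab → hikkabim, dadsebaw → dadsebawim) add -im.
The other patterns: stems whose last vowel is 'e' insert -ak- after the first vowel; stems whose last vowel is 'i' or 'o' delete the last vowel and add -et; stems whose last vowel is 'u' add the prefix ha-.
So pudaw → pudawim.

pudawim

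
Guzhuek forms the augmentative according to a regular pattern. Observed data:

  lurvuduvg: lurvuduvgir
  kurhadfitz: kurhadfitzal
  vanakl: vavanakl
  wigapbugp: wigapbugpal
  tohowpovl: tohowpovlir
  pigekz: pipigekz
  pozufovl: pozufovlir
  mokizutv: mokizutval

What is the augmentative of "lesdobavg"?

lesdobavgir

vanakl and pozufovl both end in -l yet inflect differently (vavanakl, pozufovlir), so the final letter is not what conditions the rule; the second-to-last letter is.
"lesdobavg" has second-to-last letter 'v'. The stems whose second-to-last letter is 'v' (pozufovl → pozufovlir, tohowpovl → tohowpovlir, lurvuduvg → lurvuduvgir) add -ir.
The other patterns: stems whose second-to-last letter is 'k' repeat the first consonant+vowel as a prefix; stems whose second-to-last letter is 'g' or 't' add -al.
So lesdobavg → lesdobavgir.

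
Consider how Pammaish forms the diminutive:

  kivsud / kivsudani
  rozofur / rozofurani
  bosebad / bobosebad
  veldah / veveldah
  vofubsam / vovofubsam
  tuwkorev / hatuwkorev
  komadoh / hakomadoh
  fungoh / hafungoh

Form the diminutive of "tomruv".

tomruvani

kivsud and bosebad both end in -d yet inflect differently (kivsudani, bobosebad), so the final letter is not what conditions the rule; the last vowel is.
"tomruv" has last vowel 'u'. The stems whose last vowel is 'u' (kivsud → kivsudani, rozofur → rozofurani) add -ani.
So tomruv → tomruvani.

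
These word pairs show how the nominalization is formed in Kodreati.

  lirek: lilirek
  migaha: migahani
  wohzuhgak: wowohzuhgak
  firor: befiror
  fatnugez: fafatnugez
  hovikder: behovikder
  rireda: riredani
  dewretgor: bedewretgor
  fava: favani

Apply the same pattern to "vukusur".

"vukusur" ends in -r. The stems ending in -r (dewretgor → bedewretgor, hovikder → behovikder, firor → befiror) add the prefix be-.
The other patterns: stems ending in -a drop the final letter and add -ani; stems ending in -k or -z repeat the first consonant+vowel as a prefix.
So vukusur → bevukusur.

bevukusur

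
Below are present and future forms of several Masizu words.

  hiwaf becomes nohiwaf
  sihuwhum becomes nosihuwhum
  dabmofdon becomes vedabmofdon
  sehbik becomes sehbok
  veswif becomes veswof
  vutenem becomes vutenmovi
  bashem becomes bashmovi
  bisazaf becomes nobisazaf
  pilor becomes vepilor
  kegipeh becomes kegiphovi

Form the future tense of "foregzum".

noforegzum

vutenem and sihuwhum both end in -m yet inflect differently (vutenmovi, nosihuwhum), so the final letter is not what conditions the rule; the last vowel is.
"foregzum" has last vowel 'u'. The one such stem in the data (sihuwhum → nosihuwhum) adds the prefix no-, so the same rule applies.
So foregzum → noforegzum.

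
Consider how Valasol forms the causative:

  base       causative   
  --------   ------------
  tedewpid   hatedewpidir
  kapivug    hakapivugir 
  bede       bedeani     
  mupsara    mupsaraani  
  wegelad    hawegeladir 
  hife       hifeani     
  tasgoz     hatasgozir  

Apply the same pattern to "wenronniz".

hawenronnizir

mupsara and wegelad both have last vowel 'a' yet inflect differently (mupsaraani, hawegeladir), so the last vowel is not what conditions the rule; whether the stem ends in a vowel or a consonant is.
"wenronniz" ends in a consonant. The stems ending in a consonant (tedewpid → hatedewpidir, kapivug → hakapivugir, tasgoz → hatasgozir) add ha- … -ir around the stem.
So wenronniz → hawenronnizir.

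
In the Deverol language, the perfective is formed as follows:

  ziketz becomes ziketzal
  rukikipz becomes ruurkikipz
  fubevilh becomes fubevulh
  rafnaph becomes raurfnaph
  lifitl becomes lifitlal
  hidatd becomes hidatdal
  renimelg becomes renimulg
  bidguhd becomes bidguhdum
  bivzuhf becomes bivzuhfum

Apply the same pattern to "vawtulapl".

vaurwtulapl

rafnaph and fubevilh both end in -h yet inflect differently (raurfnaph, fubevulh), so the final letter is not what conditions the rule; the second-to-last letter is.
"vawtulapl" has second-to-last letter 'p'. The stems whose second-to-last letter is 'p' (rafnaph → raurfnaph, rukikipz → ruurkikipz) insert -ur- after the first vowel.
The other patterns: stems whose second-to-last letter is 'l' change the last vowel to 'u'; stems whose second-to-last letter is 't' add -al; stems whose second-to-last letter is 'h' add -um.
So vawtulapl → vaurwtulapl.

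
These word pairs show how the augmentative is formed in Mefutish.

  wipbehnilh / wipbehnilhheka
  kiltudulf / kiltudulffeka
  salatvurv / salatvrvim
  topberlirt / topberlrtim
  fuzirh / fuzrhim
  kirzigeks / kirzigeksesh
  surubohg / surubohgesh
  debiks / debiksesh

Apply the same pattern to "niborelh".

niborelhheka

wipbehnilh and fuzirh both end in -h yet inflect differently (wipbehnilhheka, fuzrhim), so the final letter is not what conditions the rule; the second-to-last letter is.
"niborelh" has second-to-last letter 'l'. The stems whose second-to-last letter is 'l' (wipbehnilh → wipbehnilhheka, kiltudulf → kiltudulffeka) double the final consonant and add -eka.
So niborelh → niborelhheka.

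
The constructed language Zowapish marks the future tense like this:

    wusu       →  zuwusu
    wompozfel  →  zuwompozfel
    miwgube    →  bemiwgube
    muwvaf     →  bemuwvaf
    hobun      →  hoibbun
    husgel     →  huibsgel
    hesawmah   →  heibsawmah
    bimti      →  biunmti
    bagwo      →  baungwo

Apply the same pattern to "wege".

zuwege

wompozfel and husgel both end in -l yet inflect differently (zuwompozfel, huibsgel), so the final letter is not what conditions the rule; the first letter is.
"wege" begins with w-. The stems beginning with w- (wusu → zuwusu, wompozfel → zuwompozfel) add the prefix zu-.
The other patterns: stems beginning with m- add the prefix be-; stems beginning with h- insert -ib- after the first vowel; stems beginning with b- insert -un- after the first vowel.
So wege → zuwege.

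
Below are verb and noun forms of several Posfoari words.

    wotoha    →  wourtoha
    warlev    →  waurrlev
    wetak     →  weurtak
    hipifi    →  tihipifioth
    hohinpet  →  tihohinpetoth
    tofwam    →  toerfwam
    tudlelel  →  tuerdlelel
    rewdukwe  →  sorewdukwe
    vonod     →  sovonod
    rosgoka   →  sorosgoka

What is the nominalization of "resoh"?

"resoh" begins with r-. The stems beginning with r- (rewdukwe → sorewdukwe, rosgoka → sorosgoka) add the prefix so-.
The other patterns: stems beginning with w- insert -ur- after the first vowel; stems beginning with h- add ti- … -oth around the stem; stems beginning with t- insert -er- after the first vowel.
So resoh → soresoh.

soresoh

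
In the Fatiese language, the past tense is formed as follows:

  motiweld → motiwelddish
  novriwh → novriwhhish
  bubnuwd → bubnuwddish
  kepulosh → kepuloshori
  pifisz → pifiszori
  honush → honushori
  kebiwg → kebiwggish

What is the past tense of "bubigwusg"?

bubigwusgori

"bubigwusg" has second-to-last letter 's'. The stems whose second-to-last letter is 's' (honush → honushori, pifisz → pifiszori, kepulosh → kepuloshori) add -ori.
So bubigwusg → bubigwusgori.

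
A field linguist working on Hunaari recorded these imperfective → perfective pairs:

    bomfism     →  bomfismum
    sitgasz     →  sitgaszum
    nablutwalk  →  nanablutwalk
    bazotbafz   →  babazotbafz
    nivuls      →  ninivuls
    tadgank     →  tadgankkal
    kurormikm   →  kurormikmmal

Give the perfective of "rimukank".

sitgasz and bazotbafz both end in -z yet inflect differently (sitgaszum, babazotbafz), so the final letter is not what conditions the rule; the second-to-last letter is.
"rimukank" has second-to-last letter 'n'. The one such stem in the data (tadgank → tadgankkal) doubles the final consonant and adds -al (as does kurormikm), so the same rule applies.
So rimukank → rimukankkal.

rimukankkal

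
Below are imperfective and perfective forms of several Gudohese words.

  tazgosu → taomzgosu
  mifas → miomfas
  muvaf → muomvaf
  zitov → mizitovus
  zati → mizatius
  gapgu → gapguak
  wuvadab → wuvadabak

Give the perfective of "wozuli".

wozuliak

tazgosu and gapgu both end in -u yet inflect differently (taomzgosu, gapguak), so the final letter is not what conditions the rule; the first letter is.
"wozuli" begins with w-. The one such stem in the data (wuvadab → wuvadabak) adds -ak, so the same rule applies.
So wozuli → wozuliak.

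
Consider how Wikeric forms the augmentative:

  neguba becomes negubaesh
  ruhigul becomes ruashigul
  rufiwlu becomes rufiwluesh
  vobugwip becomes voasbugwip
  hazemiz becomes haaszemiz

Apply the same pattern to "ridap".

riasdap

ruhigul and rufiwlu both have last vowel 'u' yet inflect differently (ruashigul, rufiwluesh), so the last vowel is not what conditions the rule; whether the stem ends in a vowel or a consonant is.
"ridap" ends in a consonant. The stems ending in a consonant (vobugwip → voasbugwip, hazemiz → haaszemiz, ruhigul → ruashigul) insert -as- after the first vowel.
The other pattern: stems ending in a vowel add -esh.
So ridap → riasdap.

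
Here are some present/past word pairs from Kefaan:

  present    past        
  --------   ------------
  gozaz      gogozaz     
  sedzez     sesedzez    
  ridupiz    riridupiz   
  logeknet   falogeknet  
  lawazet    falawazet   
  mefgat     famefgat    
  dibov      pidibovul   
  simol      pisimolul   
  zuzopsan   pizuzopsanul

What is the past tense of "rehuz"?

rerehuz

sedzez and logeknet both have last vowel 'e' yet inflect differently (sesedzez, falogeknet), so the last vowel is not what conditions the rule; the final letter is.
"rehuz" ends in -z. The stems ending in -z (gozaz → gogozaz, sedzez → sesedzez, ridupiz → riridupiz) repeat the first consonant+vowel as a prefix.
The other patterns: stems ending in -t add the prefix fa-; stems ending in -l, -n or -v add pi- … -ul around the stem.
So rehuz → rerehuz.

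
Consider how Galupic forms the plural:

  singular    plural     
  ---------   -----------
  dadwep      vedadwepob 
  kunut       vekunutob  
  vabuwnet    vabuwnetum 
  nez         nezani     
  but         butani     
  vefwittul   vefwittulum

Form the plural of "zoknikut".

zoknikutum

"zoknikut" has 3 vowels. The stems with 3 vowels (vefwittul → vefwittulum, vabuwnet → vabuwnetum) add -um.
The other patterns: stems with 1 vowel add -ani; stems with 2 vowels add ve- … -ob around the stem.
So zoknikut → zoknikutum.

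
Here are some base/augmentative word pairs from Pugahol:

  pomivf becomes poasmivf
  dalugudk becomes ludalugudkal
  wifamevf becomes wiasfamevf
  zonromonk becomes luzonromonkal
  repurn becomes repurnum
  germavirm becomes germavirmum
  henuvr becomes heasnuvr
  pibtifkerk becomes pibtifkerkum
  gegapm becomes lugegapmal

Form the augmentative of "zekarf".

zekarfum

pibtifkerk and zonromonk both end in -k yet inflect differently (pibtifkerkum, luzonromonkal), so the final letter is not what conditions the rule; the second-to-last letter is.
"zekarf" has second-to-last letter 'r'. The stems whose second-to-last letter is 'r' (repurn → repurnum, germavirm → germavirmum, pibtifkerk → pibtifkerkum) add -um.
The other patterns: stems whose second-to-last letter is 'v' insert -as- after the first vowel; stems whose second-to-last letter is 'd', 'n' or 'p' add lu- … -al around the stem.
So zekarf → zekarfum.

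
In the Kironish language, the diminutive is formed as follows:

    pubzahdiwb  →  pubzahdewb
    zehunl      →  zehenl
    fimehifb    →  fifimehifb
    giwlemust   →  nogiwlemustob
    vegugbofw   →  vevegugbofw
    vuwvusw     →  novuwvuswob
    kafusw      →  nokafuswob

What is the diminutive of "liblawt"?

vuwvusw and vegugbofw both end in -w yet inflect differently (novuwvuswob, vevegugbofw), so the final letter is not what conditions the rule; the second-to-last letter is.
"liblawt" has second-to-last letter 'w'. The one such stem in the data (pubzahdiwb → pubzahdewb) changes the last vowel to 'e' (as does zehunl), so the same rule applies.
The other patterns: stems whose second-to-last letter is 's' add no- … -ob around the stem; stems whose second-to-last letter is 'f' repeat the first consonant+vowel as a prefix.
So liblawt → liblewt.

liblewt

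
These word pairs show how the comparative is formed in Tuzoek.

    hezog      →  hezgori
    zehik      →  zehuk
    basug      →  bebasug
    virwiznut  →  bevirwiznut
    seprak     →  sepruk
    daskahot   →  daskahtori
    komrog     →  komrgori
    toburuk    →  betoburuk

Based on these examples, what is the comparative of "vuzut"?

bevuzut

komrog and basug both end in -g yet inflect differently (komrgori, bebasug), so the final letter is not what conditions the rule; the last vowel is.
"vuzut" has last vowel 'u'. The stems whose last vowel is 'u' (basug → bebasug, virwiznut → bevirwiznut, toburuk → betoburuk) add the prefix be-.
So vuzut → bevuzut.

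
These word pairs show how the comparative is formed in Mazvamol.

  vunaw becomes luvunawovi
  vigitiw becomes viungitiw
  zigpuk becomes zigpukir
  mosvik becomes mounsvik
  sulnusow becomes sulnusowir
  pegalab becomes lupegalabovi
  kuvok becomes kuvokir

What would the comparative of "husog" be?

husogir

"husog" has last vowel 'o'. The stems whose last vowel is 'o' (sulnusow → sulnusowir, kuvok → kuvokir) add -ir.
The other patterns: stems whose last vowel is 'a' add lu- … -ovi around the stem; stems whose last vowel is 'i' insert -un- after the first vowel.
So husog → husogir.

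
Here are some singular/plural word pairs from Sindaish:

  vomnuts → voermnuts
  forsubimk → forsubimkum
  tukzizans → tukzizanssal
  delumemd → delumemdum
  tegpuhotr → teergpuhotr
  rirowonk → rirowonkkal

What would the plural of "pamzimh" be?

pamzimhum

tukzizans and vomnuts both end in -s yet inflect differently (tukzizanssal, voermnuts), so the final letter is not what conditions the rule; the second-to-last letter is.
"pamzimh" has second-to-last letter 'm'. The stems whose second-to-last letter is 'm' (delumemd → delumemdum, forsubimk → forsubimkum) add -um.
The other patterns: stems whose second-to-last letter is 'n' double the final consonant and add -al; stems whose second-to-last letter is 't' insert -er- after the first vowel.
So pamzimh → pamzimhum.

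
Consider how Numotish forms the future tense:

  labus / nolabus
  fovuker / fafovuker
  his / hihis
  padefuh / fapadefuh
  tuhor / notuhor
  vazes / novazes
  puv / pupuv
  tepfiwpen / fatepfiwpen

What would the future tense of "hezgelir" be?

fahezgelir

his and labus both end in -s yet inflect differently (hihis, nolabus), so the final letter is not what conditions the rule; the number of vowels is.
"hezgelir" has 3 vowels. The stems with 3 vowels (fovuker → fafovuker, padefuh → fapadefuh, tepfiwpen → fatepfiwpen) add the prefix fa-.
So hezgelir → fahezgelir.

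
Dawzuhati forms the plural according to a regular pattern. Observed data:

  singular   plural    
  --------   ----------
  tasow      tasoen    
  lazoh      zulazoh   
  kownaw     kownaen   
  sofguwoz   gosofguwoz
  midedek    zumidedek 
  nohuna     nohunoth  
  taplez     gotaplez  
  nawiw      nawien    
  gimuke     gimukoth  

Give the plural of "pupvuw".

nohuna and kownaw both have last vowel 'a' yet inflect differently (nohunoth, kownaen), so the last vowel is not what conditions the rule; the final letter is.
"pupvuw" ends in -w. The stems ending in -w (tasow → tasoen, nawiw → nawien, kownaw → kownaen) drop the final letter and add -en.
The other patterns: stems ending in -a or -e drop the final letter and add -oth; stems ending in -z add the prefix go-; stems ending in -h or -k add the prefix zu-.
So pupvuw → pupvuen.

pupvuen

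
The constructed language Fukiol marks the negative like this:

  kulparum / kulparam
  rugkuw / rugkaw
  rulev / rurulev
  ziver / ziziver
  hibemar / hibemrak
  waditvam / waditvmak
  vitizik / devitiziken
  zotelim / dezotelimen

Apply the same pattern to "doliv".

dedoliven

ziver and hibemar both end in -r yet inflect differently (ziziver, hibemrak), so the final letter is not what conditions the rule; the last vowel is.
"doliv" has last vowel 'i'. The stems whose last vowel is 'i' (vitizik → devitiziken, zotelim → dezotelimen) add de- … -en around the stem.
The other patterns: stems whose last vowel is 'u' change the last vowel to 'a'; stems whose last vowel is 'e' repeat the first consonant+vowel as a prefix; stems whose last vowel is 'a' delete the last vowel and add -ak.
So doliv → dedoliven.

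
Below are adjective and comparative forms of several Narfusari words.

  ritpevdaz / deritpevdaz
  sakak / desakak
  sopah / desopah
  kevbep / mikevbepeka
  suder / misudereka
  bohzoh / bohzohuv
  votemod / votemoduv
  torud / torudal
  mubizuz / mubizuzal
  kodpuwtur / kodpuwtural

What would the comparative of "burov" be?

sopah and bohzoh both end in -h yet inflect differently (desopah, bohzohuv), so the final letter is not what conditions the rule; the last vowel is.
"burov" has last vowel 'o'. The stems whose last vowel is 'o' (bohzoh → bohzohuv, votemod → votemoduv) add -uv.
So burov → burovuv.

burovuv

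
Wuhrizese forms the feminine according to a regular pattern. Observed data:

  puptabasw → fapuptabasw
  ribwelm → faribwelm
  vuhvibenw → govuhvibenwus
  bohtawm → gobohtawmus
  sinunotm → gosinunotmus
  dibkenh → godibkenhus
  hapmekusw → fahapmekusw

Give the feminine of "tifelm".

fatifelm

"tifelm" has second-to-last letter 'l'. The one such stem in the data (ribwelm → faribwelm) adds the prefix fa-, so the same rule applies.
The other pattern: stems whose second-to-last letter is 'n', 't' or 'w' add go- … -us around the stem.
So tifelm → fatifelm.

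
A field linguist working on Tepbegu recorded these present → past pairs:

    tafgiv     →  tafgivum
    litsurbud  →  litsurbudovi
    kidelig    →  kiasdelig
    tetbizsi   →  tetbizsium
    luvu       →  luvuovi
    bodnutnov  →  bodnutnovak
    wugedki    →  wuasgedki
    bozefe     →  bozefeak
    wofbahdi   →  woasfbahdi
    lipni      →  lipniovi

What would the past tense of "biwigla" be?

wofbahdi and lipni both end in -i yet inflect differently (woasfbahdi, lipniovi), so the final letter is not what conditions the rule; the first letter is.
"biwigla" begins with b-. The stems beginning with b- (bodnutnov → bodnutnovak, bozefe → bozefeak) add -ak.
The other patterns: stems beginning with k- or w- insert -as- after the first vowel; stems beginning with l- add -ovi; stems beginning with t- add -um.
So biwigla → biwiglaak.

biwiglaak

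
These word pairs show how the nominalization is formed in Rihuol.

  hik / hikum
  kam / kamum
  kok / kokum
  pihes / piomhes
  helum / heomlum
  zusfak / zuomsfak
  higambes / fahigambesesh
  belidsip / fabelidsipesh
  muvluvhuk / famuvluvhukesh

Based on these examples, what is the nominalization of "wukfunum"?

kam and helum both end in -m yet inflect differently (kamum, heomlum), so the final letter is not what conditions the rule; the number of vowels is.
"wukfunum" has 3 vowels. The stems with 3 vowels (higambes → fahigambesesh, belidsip → fabelidsipesh, muvluvhuk → famuvluvhukesh) add fa- … -esh around the stem.
The other patterns: stems with 1 vowel add -um; stems with 2 vowels insert -om- after the first vowel.
So wukfunum → fawukfunumesh.

fawukfunumesh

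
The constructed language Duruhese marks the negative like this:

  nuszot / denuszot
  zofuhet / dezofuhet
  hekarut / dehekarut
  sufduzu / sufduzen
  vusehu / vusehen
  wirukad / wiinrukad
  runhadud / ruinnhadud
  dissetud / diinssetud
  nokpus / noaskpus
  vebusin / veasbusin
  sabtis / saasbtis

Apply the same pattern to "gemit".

degemit

hekarut and sufduzu both have last vowel 'u' yet inflect differently (dehekarut, sufduzen), so the last vowel is not what conditions the rule; the final letter is.
"gemit" ends in -t. The stems ending in -t (nuszot → denuszot, zofuhet → dezofuhet, hekarut → dehekarut) add the prefix de-.
The other patterns: stems ending in -u drop the final letter and add -en; stems ending in -d insert -in- after the first vowel; stems ending in -n or -s insert -as- after the first vowel.
So gemit → degemit.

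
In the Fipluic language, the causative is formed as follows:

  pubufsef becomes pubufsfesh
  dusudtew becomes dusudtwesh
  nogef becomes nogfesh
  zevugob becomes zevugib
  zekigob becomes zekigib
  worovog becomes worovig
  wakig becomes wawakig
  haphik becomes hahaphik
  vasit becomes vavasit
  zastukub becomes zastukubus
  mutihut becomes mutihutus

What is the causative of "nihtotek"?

worovog and wakig both end in -g yet inflect differently (worovig, wawakig), so the final letter is not what conditions the rule; the last vowel is.
"nihtotek" has last vowel 'e'. The stems whose last vowel is 'e' (pubufsef → pubufsfesh, dusudtew → dusudtwesh, nogef → nogfesh) delete the last vowel and add -esh.
So nihtotek → nihtotkesh.

nihtotkesh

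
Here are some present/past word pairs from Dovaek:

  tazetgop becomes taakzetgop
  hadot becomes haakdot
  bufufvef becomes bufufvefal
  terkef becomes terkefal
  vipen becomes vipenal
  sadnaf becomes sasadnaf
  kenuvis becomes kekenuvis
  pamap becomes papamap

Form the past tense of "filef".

"filef" has last vowel 'e'. The stems whose last vowel is 'e' (bufufvef → bufufvefal, terkef → terkefal, vipen → vipenal) add -al.
So filef → filefal.

filefal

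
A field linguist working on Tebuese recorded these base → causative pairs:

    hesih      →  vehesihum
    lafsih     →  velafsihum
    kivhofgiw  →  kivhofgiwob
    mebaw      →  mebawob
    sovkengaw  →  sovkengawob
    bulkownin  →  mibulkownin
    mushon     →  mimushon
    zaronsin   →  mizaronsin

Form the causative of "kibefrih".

"kibefrih" ends in -h. The stems ending in -h (hesih → vehesihum, lafsih → velafsihum) add ve- … -um around the stem.
The other patterns: stems ending in -w add -ob; stems ending in -n add the prefix mi-.
So kibefrih → vekibefrihum.

vekibefrihum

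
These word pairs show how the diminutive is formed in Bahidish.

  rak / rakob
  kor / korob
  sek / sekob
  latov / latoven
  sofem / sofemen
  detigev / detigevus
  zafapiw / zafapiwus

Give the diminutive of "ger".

latov and detigev both end in -v yet inflect differently (latoven, detigevus), so the final letter is not what conditions the rule; the number of vowels is.
"ger" has 1 vowel. The stems with 1 vowel (rak → rakob, kor → korob, sek → sekob) add -ob.
So ger → gerob.

gerob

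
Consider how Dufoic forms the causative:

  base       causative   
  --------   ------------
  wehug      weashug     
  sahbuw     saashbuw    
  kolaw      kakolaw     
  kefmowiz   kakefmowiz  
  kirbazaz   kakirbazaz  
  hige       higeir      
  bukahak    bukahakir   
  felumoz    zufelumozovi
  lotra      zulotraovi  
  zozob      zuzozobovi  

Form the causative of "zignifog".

"zignifog" begins with z-. The one such stem in the data (zozob → zuzozobovi) adds zu- … -ovi around the stem, so the same rule applies.
The other patterns: stems beginning with s- or w- insert -as- after the first vowel; stems beginning with k- add the prefix ka-; stems beginning with b- or h- add -ir.
So zignifog → zuzignifogovi.

zuzignifogovi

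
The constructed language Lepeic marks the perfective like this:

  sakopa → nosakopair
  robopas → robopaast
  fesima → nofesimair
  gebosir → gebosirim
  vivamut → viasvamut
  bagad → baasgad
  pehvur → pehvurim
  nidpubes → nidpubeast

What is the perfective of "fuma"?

robopas and fesima both have last vowel 'a' yet inflect differently (robopaast, nofesimair), so the last vowel is not what conditions the rule; the final letter is.
"fuma" ends in -a. The stems ending in -a (fesima → nofesimair, sakopa → nosakopair) add no- … -ir around the stem.
So fuma → nofumair.

nofumair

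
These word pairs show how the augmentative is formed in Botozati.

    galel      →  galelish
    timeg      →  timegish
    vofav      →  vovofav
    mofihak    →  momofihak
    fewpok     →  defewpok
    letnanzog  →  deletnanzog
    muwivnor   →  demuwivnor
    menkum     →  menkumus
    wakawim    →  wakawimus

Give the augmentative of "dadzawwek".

dadzawwekish

"dadzawwek" has last vowel 'e'. The stems whose last vowel is 'e' (galel → galelish, timeg → timegish) add -ish.
The other patterns: stems whose last vowel is 'a' repeat the first consonant+vowel as a prefix; stems whose last vowel is 'o' add the prefix de-; stems whose last vowel is 'i' or 'u' add -us.
So dadzawwek → dadzawwekish.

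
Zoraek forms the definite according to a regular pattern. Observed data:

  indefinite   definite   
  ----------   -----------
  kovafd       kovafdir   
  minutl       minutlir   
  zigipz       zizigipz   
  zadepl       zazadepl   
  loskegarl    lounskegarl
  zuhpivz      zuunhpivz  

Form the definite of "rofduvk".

rounfduvk

minutl and zadepl both end in -l yet inflect differently (minutlir, zazadepl), so the final letter is not what conditions the rule; the second-to-last letter is.
"rofduvk" has second-to-last letter 'v'. The one such stem in the data (zuhpivz → zuunhpivz) inserts -un- after the first vowel (as does loskegarl), so the same rule applies.
So rofduvk → rounfduvk.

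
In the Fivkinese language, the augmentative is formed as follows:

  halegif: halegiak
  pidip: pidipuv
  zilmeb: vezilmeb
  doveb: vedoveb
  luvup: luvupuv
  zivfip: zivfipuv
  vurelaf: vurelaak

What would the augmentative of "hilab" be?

"hilab" ends in -b. The stems ending in -b (doveb → vedoveb, zilmeb → vezilmeb) add the prefix ve-.
So hilab → vehilab.

vehilab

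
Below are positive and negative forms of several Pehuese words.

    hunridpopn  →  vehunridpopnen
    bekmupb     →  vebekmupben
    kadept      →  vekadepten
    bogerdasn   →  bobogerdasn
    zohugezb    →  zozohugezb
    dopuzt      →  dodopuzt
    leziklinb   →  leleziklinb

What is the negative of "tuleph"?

vetulephen

hunridpopn and bogerdasn both end in -n yet inflect differently (vehunridpopnen, bobogerdasn), so the final letter is not what conditions the rule; the second-to-last letter is.
"tuleph" has second-to-last letter 'p'. The stems whose second-to-last letter is 'p' (hunridpopn → vehunridpopnen, bekmupb → vebekmupben, kadept → vekadepten) add ve- … -en around the stem.
The other pattern: stems whose second-to-last letter is 'n', 's' or 'z' repeat the first consonant+vowel as a prefix.
So tuleph → vetulephen.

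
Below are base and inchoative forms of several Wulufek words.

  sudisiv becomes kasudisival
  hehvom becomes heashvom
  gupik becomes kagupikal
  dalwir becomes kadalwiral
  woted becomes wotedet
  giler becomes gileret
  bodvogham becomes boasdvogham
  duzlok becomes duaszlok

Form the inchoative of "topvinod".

toaspvinod

dalwir and giler both end in -r yet inflect differently (kadalwiral, gileret), so the final letter is not what conditions the rule; the last vowel is.
"topvinod" has last vowel 'o'. The stems whose last vowel is 'o' (hehvom → heashvom, duzlok → duaszlok) insert -as- after the first vowel.
So topvinod → toaspvinod.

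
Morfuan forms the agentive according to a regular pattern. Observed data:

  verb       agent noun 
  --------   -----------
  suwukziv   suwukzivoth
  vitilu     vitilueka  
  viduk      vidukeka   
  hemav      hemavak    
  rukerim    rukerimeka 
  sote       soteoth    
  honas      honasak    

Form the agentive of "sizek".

sizekoth

"sizek" begins with s-. The stems beginning with s- (sote → soteoth, suwukziv → suwukzivoth) add -oth.
So sizek → sizekoth.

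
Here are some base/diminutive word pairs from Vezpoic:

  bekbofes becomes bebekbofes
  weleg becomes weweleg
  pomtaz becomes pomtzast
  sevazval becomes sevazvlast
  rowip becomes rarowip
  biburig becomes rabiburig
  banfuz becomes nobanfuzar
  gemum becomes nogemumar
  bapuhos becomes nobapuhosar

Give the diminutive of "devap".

devpast

weleg and biburig both end in -g yet inflect differently (weweleg, rabiburig), so the final letter is not what conditions the rule; the last vowel is.
"devap" has last vowel 'a'. The stems whose last vowel is 'a' (pomtaz → pomtzast, sevazval → sevazvlast) delete the last vowel and add -ast.
So devap → devpast.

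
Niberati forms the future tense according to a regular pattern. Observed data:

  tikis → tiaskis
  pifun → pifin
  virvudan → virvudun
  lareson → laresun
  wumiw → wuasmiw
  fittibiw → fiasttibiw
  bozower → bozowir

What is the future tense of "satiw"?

"satiw" has last vowel 'i'. The stems whose last vowel is 'i' (tikis → tiaskis, wumiw → wuasmiw, fittibiw → fiasttibiw) insert -as- after the first vowel.
The other patterns: stems whose last vowel is 'a' or 'o' change the last vowel to 'u'; stems whose last vowel is 'e' or 'u' change the last vowel to 'i'.
So satiw → saastiw.

saastiw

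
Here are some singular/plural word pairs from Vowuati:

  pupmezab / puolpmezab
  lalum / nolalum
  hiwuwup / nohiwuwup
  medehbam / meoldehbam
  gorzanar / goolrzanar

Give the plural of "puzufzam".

puolzufzam

medehbam and lalum both end in -m yet inflect differently (meoldehbam, nolalum), so the final letter is not what conditions the rule; the last vowel is.
"puzufzam" has last vowel 'a'. The stems whose last vowel is 'a' (medehbam → meoldehbam, pupmezab → puolpmezab, gorzanar → goolrzanar) insert -ol- after the first vowel.
The other pattern: stems whose last vowel is 'u' add the prefix no-.
So puzufzam → puolzufzam.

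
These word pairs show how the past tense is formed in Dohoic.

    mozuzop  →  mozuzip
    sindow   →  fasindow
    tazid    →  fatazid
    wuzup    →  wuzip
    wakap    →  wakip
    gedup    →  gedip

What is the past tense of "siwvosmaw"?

fasiwvosmaw

"siwvosmaw" ends in -w. The one such stem in the data (sindow → fasindow) adds the prefix fa-, so the same rule applies.
So siwvosmaw → fasiwvosmaw.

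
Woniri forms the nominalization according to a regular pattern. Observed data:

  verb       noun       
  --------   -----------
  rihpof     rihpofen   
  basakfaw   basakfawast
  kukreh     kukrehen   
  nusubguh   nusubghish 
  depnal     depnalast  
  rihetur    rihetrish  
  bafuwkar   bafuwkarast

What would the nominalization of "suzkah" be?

bafuwkar and rihetur both end in -r yet inflect differently (bafuwkarast, rihetrish), so the final letter is not what conditions the rule; the last vowel is.
"suzkah" has last vowel 'a'. The stems whose last vowel is 'a' (basakfaw → basakfawast, depnal → depnalast, bafuwkar → bafuwkarast) add -ast.
The other patterns: stems whose last vowel is 'u' delete the last vowel and add -ish; stems whose last vowel is 'e' or 'o' add -en.
So suzkah → suzkahast.

suzkahast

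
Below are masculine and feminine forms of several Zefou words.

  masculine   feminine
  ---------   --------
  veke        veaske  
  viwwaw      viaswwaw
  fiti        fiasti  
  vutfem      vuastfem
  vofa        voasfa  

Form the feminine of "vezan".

Every pair shown (veke → veaske, viwwaw → viaswwaw, fiti → fiasti, …) follows the same rule: insert -as- after the first vowel.
So vezan → veaszan.

veaszan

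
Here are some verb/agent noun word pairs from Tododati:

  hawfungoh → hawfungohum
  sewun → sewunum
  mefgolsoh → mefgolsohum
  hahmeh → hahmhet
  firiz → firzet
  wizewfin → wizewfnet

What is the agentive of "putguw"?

putguwum

hawfungoh and hahmeh both end in -h yet inflect differently (hawfungohum, hahmhet), so the final letter is not what conditions the rule; the last vowel is.
"putguw" has last vowel 'u'. The one such stem in the data (sewun → sewunum) adds -um, so the same rule applies.
The other pattern: stems whose last vowel is 'e' or 'i' delete the last vowel and add -et.
So putguw → putguwum.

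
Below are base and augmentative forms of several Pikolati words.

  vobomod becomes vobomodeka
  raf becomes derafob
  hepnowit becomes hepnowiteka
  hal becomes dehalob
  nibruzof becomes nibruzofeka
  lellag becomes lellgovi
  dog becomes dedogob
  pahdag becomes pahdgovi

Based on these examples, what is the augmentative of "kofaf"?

dog and lellag both end in -g yet inflect differently (dedogob, lellgovi), so the final letter is not what conditions the rule; the number of vowels is.
"kofaf" has 2 vowels. The stems with 2 vowels (lellag → lellgovi, pahdag → pahdgovi) delete the last vowel and add -ovi.
The other patterns: stems with 1 vowel add de- … -ob around the stem; stems with 3 vowels add -eka.
So kofaf → koffovi.

koffovi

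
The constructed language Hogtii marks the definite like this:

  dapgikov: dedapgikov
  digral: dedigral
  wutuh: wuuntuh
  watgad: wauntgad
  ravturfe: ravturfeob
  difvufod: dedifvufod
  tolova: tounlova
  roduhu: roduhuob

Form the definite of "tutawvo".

tuuntawvo

difvufod and watgad both end in -d yet inflect differently (dedifvufod, wauntgad), so the final letter is not what conditions the rule; the first letter is.
"tutawvo" begins with t-. The one such stem in the data (tolova → tounlova) inserts -un- after the first vowel (as do wutuh, watgad), so the same rule applies.
The other patterns: stems beginning with d- add the prefix de-; stems beginning with r- add -ob.
So tutawvo → tuuntawvo.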